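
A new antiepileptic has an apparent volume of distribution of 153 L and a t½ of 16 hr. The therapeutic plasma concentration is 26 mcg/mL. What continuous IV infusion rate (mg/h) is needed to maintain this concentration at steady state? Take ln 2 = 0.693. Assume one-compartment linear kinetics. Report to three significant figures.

k = 0.693/16 = 0.04331 h⁻¹, so CL = k·Vd = 0.04331 × 153.0 = 6.626 L/h
Infusion rate = CL × Css = 6.626 × 26 = 172.3 mg/h

172 mg/h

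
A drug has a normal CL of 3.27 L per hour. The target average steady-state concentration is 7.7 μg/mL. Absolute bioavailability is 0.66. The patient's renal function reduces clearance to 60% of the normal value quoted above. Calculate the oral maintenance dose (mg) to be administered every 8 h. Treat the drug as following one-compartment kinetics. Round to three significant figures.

183 mg

Patient clearance = 0.6 × 3.270 = 1.962 L/h
At steady state, dose per interval replaces the amount cleared in that interval: F·D/τ = CL·Css.
D = CL × Css × τ / F = 1.962 × 7.7 × 8 / 0.66 = 183.1 mg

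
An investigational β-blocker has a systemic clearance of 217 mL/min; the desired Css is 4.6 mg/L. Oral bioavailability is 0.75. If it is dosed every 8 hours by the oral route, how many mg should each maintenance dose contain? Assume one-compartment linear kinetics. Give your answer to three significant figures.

639 mg

CL = 217 mL/min × 60/1000 = 13.02 L/h
D = CL × Css × τ / F = 13.02 × 4.6 × 8 / 0.75 = 638.8 mg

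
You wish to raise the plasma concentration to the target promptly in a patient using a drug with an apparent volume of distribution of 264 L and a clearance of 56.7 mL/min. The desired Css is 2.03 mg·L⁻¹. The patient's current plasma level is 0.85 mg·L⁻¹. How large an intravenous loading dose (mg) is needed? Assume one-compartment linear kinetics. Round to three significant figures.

312 mg

Concentration deficit ΔC = 2.03 − 0.85 = 1.180 mg/L
LD = Vd × ΔC = 264.0 × 1.180 = 311.5 mg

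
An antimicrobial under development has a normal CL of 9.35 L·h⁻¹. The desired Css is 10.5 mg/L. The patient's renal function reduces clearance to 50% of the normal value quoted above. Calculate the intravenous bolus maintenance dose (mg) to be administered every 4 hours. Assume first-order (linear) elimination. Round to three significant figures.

196 mg

Patient clearance = 0.5 × 9.350 = 4.675 L/h
D = CL × Css × τ = 4.675 × 10.5 × 4 = 196.4 mg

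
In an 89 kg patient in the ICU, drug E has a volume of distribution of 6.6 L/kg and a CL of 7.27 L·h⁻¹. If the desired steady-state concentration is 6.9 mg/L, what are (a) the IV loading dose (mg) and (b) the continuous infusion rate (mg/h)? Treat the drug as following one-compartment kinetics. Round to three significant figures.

Total Vd = 6.6 × 89 = 587.4 L
Loading dose = Vd × C = 587.4 × 6.9 = 4053 mg
Maintenance infusion rate = CL × Css = 7.270 × 6.9 = 50.16 mg/h

(a) 4050 mg; (b) 50.2 mg/h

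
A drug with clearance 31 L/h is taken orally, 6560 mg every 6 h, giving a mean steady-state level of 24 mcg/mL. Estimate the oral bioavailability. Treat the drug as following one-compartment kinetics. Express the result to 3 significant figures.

F·D/τ = CL·Css at steady state → F = CL·Css·τ / D.
F = 31 × 24 × 6 / 6560 = 0.680

0.680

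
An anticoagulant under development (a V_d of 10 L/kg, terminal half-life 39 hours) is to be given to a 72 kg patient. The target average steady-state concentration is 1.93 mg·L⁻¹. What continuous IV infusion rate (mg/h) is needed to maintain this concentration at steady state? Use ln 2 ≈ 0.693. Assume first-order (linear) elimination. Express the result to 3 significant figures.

Vd = 10 L/kg × 72 kg = 720.0 L
CL = ln 2 · Vd / t½ = 0.693 × 720.0 / 39 = 12.79 L/h
Infusion rate = CL × Css = 12.79 × 1.93 = 24.68 mg/h

24.7 mg/h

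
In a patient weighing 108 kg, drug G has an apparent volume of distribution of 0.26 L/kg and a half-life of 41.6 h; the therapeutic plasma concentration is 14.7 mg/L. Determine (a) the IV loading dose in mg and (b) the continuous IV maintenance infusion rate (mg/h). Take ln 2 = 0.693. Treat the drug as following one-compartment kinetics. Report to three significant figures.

(a) 413 mg; (b) 6.88 mg/h

Total Vd = 0.26 × 108 = 28.08 L
LD = Vd × C = 28.08 × 14.7 = 412.8 mg
CL = 0.693 × Vd / t½ = 0.693 × 28.08 / 41.6 = 0.4678 L/h
Infusion rate = CL × Css = 0.4678 × 14.7 = 6.877 mg/h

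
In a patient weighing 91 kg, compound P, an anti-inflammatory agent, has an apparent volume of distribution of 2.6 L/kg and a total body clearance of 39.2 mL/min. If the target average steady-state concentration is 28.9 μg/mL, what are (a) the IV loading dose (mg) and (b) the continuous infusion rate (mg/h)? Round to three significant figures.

(a) 6840 mg; (b) 68.0 mg/h

Vd(total) = 91 kg × 2.6 L/kg = 236.6 L
Loading: fill Vd to C_target → 236.6 L × 28.9 mg/L = 6838 mg
CL = 39.2 mL/min × 60/1000 = 2.352 L/h
Maintenance infusion rate = CL × Css = 2.352 × 28.9 = 67.97 mg/h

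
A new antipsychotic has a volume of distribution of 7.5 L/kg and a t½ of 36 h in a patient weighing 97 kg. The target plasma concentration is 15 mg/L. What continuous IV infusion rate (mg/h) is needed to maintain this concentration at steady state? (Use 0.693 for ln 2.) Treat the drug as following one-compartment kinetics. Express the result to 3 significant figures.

210 mg/h

Vd = 7.5 L/kg × 97 kg = 727.5 L
CL = ln 2 · Vd / t½ = 0.693 × 727.5 / 36 = 14.00 L/h
Infusion rate = CL × Css = 14.00 × 15 = 210.0 mg/h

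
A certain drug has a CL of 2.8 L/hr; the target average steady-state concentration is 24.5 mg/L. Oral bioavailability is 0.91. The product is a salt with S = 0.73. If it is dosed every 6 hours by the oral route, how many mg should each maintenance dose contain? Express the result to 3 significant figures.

620 mg

D = CL × Css × τ / F / S = 2.800 × 24.5 × 6 / 0.91 / 0.73 = 619.6 mg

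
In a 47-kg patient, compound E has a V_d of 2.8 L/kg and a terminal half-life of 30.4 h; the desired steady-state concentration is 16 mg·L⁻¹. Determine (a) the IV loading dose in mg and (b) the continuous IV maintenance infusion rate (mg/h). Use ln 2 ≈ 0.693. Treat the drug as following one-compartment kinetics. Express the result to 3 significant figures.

Vd = 2.8 L/kg × 47 kg = 131.6 L
LD = Vd × C = 131.6 × 16 = 2106 mg
CL = 0.693 × Vd / t½ = 0.693 × 131.6 / 30.4 = 3.000 L/h
Infusion rate = CL × Css = 3.000 × 16 = 48.00 mg/h

(a) 2110 mg; (b) 48.0 mg/h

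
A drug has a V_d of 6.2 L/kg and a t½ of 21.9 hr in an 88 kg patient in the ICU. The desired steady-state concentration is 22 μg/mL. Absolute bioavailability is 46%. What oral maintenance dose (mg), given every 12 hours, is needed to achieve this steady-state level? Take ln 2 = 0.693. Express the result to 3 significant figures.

Vd = 6.2 L/kg × 88 kg = 545.6 L
CL = ln 2 · Vd / t½ = 0.693 × 545.6 / 21.9 = 17.26 L/h
D = CL × Css × τ / F = 17.26 × 22 × 12 / 0.46 = 9906 mg

9910 mg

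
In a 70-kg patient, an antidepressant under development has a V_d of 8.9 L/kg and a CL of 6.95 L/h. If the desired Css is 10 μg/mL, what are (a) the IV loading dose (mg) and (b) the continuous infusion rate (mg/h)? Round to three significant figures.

(a) 6230 mg; (b) 69.5 mg/h

Total Vd = 8.9 × 70 = 623.0 L
Loading: fill Vd to C_target → 623.0 L × 10 mg/L = 6230 mg
Infusion rate = 6.950 L/h × 10 mg/L = 69.50 mg/h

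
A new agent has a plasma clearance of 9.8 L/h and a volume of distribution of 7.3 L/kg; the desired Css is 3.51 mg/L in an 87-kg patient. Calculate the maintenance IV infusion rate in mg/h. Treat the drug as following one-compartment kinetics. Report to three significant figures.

Rate = CL × Css = 9.800 × 3.51 = 34.40 mg/h

34.4 mg/h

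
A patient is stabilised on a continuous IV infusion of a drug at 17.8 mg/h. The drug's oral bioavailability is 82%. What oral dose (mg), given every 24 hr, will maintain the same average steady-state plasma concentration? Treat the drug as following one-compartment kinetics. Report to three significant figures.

To maintain the same Css, the systemic dosing rate must be unchanged: F·D/τ = infusion rate.
D = rate × τ / F = 17.8 × 24 / 0.82 = 521.0 mg

521 mg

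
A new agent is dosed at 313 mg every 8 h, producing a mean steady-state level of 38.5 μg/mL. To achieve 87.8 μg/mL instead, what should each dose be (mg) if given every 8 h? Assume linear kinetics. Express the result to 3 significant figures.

With linear kinetics, Css is proportional to dose rate (D/τ) at fixed clearance.
D₂ = D₁ × (Css,target / Css,current) = 313 × 87.8/38.5 = 713.8 mg

714 mg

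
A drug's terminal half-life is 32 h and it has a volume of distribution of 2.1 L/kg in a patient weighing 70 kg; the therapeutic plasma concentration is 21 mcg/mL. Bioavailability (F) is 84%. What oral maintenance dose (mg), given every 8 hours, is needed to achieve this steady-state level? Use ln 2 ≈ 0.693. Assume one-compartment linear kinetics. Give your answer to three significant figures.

Vd = 2.1 L/kg × 70 kg = 147.0 L
k = 0.693/32 = 0.02166 h⁻¹, so CL = k·Vd = 0.02166 × 147.0 = 3.184 L/h
D = CL × Css × τ / F = 3.184 × 21 × 8 / 0.84 = 636.8 mg

637 mg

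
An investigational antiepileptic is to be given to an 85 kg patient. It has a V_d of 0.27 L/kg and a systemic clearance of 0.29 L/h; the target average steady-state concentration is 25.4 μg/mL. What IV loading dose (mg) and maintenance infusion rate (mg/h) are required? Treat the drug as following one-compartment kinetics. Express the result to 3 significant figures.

Total Vd = 0.27 × 85 = 22.95 L
Loading: fill Vd to C_target → 22.95 L × 25.4 mg/L = 582.9 mg
Maintenance infusion rate = CL × Css = 0.2900 × 25.4 = 7.366 mg/h

(a) 583 mg; (b) 7.37 mg/h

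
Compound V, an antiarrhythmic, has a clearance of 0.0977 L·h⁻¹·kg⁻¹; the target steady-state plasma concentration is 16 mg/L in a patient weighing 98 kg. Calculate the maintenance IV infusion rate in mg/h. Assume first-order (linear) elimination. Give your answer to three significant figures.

153 mg/h

CL = 0.0977 L·h⁻¹·kg⁻¹ × 98 kg = 9.575 L/h
R₀ = 9.575 × 16 = 153.2 mg/h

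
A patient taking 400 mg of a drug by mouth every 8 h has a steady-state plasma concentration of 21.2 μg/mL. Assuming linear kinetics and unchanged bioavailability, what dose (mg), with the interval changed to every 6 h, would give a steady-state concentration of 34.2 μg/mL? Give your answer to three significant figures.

With linear kinetics, Css is proportional to dose rate (D/τ) at fixed clearance.
D₂ = D₁ × (Css,target / Css,current) × (τ₂/τ₁) = 400 × (34.2/21.2) × (6/8) = 484.0 mg

484 mg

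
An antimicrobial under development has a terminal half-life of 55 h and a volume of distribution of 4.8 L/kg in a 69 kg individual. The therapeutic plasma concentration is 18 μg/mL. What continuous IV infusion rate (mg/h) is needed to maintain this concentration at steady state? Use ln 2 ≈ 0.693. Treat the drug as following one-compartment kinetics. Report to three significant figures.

75.1 mg/h

Vd = 4.8 L/kg × 69 kg = 331.2 L
k = 0.693/55 = 0.01260 h⁻¹, so CL = k·Vd = 0.01260 × 331.2 = 4.173 L/h
Infusion rate = CL × Css = 4.173 × 18 = 75.11 mg/h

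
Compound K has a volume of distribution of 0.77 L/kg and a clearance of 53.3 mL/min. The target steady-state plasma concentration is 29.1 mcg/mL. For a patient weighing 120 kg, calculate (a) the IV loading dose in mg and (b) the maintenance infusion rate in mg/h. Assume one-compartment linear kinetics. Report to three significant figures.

(a) 2690 mg; (b) 93.1 mg/h

Total Vd = 0.77 × 120 = 92.40 L
LD = Vd · C_target = 92.40 × 29.1 = 2689 mg
Convert clearance: 53.3 mL/min × 60 min/h ÷ 1000 mL/L = 3.198 L/h
Maintenance infusion rate = CL × Css = 3.198 × 29.1 = 93.06 mg/h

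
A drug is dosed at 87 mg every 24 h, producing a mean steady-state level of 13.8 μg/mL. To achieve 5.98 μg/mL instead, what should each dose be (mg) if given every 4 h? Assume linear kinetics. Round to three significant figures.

For first-order elimination, Css ∝ F·D/(CL·τ); F and CL are unchanged, so Css ∝ D/τ.
D₂ = D₁ × (Css,target / Css,current) × (τ₂/τ₁) = 87 × (5.98/13.8) × (4/24) = 6.283 mg

6.28 mg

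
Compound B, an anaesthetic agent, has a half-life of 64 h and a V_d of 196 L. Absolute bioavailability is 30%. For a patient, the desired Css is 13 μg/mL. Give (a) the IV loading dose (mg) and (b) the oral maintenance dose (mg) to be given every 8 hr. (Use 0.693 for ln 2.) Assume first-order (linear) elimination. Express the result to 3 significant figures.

(a) 2550 mg; (b) 736 mg

LD = Vd × C = 196.0 × 13 = 2548 mg
CL = 0.693 × Vd / t½ = 0.693 × 196.0 / 64 = 2.122 L/h
D = CL × Css × τ / F = 2.122 × 13 × 8 / 0.3 = 735.6 mg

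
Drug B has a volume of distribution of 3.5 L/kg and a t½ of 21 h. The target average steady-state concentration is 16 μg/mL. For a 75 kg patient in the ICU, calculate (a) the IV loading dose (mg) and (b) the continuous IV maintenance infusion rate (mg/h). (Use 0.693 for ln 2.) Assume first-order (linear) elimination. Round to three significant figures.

Vd = 3.5 L/kg × 75 kg = 262.5 L
LD = Vd × C = 262.5 × 16 = 4200 mg
CL = 0.693 × Vd / t½ = 0.693 × 262.5 / 21 = 8.663 L/h
Infusion rate = CL × Css = 8.663 × 16 = 138.6 mg/h

(a) 4200 mg; (b) 139 mg/h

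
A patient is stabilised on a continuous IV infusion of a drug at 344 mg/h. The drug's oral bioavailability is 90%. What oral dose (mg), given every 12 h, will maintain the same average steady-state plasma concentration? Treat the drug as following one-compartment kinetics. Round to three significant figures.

4590 mg

To maintain the same Css, the systemic dosing rate must be unchanged: F·D/τ = infusion rate.
D = rate × τ / F = 344 × 12 / 0.9 = 4587 mg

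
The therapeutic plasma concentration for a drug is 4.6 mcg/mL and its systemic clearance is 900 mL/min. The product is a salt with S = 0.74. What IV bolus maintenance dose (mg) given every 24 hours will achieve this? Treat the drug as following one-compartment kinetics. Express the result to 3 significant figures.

8060 mg

CL = 900 mL/min = 900 × 0.06 = 54.00 L/h
D = CL × Css × τ / S = 54.00 × 4.6 × 24 / 0.74 = 8056 mg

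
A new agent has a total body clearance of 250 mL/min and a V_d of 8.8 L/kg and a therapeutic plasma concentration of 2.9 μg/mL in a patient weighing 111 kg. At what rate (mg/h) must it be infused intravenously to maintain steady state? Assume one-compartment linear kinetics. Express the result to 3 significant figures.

43.5 mg/h

Convert clearance: 250 mL/min × 60 min/h ÷ 1000 mL/L = 15.00 L/h
Infusion rate = CL · Css = 15.00 L/h × 2.9 mg/L = 43.50 mg/h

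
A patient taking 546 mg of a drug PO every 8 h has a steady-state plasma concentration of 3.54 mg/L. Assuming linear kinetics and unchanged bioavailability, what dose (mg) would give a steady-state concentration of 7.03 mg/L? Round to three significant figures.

1080 mg

For first-order elimination, Css ∝ F·D/(CL·τ); F and CL are unchanged, so Css ∝ D/τ.
D₂ = D₁ × (Css,target / Css,current) = 546 × 7.03/3.54 = 1084 mg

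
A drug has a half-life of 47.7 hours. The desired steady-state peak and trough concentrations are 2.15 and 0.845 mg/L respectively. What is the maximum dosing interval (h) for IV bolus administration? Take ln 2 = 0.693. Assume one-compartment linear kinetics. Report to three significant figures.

k = 0.693 / t½ = 0.693 / 47.7 = 0.01453 h⁻¹
Between IV bolus doses, concentration decays as C = C₀·e^(−kτ), so C_peak/C_trough = e^(kτ).
τ_max = ln(C_peak/C_trough) / k = ln(2.15/0.845) / 0.01453 = 0.9339 / 0.01453 = 64.27 h

64.3 h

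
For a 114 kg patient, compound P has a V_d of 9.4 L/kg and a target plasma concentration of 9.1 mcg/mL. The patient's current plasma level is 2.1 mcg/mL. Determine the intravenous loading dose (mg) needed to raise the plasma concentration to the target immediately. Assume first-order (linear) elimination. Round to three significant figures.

7500 mg

Total Vd = 9.4 × 114 = 1072 L
Concentration deficit ΔC = 9.1 − 2.1 = 7.000 mg/L
LD = Vd × ΔC = 1072 × 7.000 = 7504 mg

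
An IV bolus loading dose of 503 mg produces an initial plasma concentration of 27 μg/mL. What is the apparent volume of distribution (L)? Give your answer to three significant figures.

18.6 L

Immediately after an IV bolus, C₀ = Dose / Vd, so Vd = Dose / C₀.
Vd = 503 / 27 = 18.63 L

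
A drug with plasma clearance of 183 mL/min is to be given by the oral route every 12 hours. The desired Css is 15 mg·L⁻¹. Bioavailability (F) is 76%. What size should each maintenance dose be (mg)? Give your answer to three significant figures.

Convert clearance: 183 mL/min × 60 min/h ÷ 1000 mL/L = 10.98 L/h
At steady state, dose per interval replaces the amount cleared in that interval: F·D/τ = CL·Css.
D = CL × Css × τ / F = 10.98 × 15 × 12 / 0.76 = 2601 mg

2600 mg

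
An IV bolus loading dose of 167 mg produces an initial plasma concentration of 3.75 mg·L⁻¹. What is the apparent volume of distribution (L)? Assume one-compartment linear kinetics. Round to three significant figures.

Immediately after an IV bolus, C₀ = Dose / Vd, so Vd = Dose / C₀.
Vd = 167 / 3.75 = 44.53 L

44.5 L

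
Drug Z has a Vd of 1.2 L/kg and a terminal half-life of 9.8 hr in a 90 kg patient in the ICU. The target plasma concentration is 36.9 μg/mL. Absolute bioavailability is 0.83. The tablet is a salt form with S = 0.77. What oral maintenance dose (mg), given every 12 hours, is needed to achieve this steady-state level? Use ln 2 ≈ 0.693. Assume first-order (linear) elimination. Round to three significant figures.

5290 mg

Vd = 1.2 L/kg × 90 kg = 108.0 L
CL = ln 2 · Vd / t½ = 0.693 × 108.0 / 9.8 = 7.637 L/h
D = CL × Css × τ / F / S = 7.637 × 36.9 × 12 / 0.83 / 0.77 = 5291 mg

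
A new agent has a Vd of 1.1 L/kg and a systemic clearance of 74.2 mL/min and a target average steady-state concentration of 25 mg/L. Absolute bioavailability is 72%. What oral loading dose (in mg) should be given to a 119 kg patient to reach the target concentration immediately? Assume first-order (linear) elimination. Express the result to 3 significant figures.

4550 mg

Total Vd = 1.1 × 119 = 130.9 L
LD = Vd × C / F = 130.9 × 25.00 / 0.72 = 4545 mg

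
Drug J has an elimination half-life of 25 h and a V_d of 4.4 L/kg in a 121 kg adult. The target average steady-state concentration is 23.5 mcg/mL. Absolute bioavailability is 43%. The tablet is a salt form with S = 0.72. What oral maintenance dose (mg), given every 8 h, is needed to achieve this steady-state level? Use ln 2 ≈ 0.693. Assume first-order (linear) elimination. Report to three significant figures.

Total Vd = 4.4 × 121 = 532.4 L
CL = 0.693 × Vd / t½ = 0.693 × 532.4 / 25 = 14.76 L/h
D = CL × Css × τ / F / S = 14.76 × 23.5 × 8 / 0.43 / 0.72 = 8963 mg

8960 mg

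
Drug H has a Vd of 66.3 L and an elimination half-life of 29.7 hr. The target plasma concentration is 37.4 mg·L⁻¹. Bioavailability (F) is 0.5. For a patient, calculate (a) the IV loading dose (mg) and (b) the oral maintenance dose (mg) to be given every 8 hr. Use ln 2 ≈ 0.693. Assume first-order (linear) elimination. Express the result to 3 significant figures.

(a) 2480 mg; (b) 926 mg

LD = Vd × C = 66.30 × 37.4 = 2480 mg
CL = 0.693 × Vd / t½ = 0.693 × 66.30 / 29.7 = 1.547 L/h
D = CL × Css × τ / F = 1.547 × 37.4 × 8 / 0.5 = 925.7 mg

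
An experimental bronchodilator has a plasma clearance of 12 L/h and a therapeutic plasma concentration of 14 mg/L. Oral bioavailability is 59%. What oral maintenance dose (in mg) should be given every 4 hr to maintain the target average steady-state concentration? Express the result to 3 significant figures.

1140 mg

D = CL × Css × τ / F = 12.00 × 14 × 4 / 0.59 = 1139 mg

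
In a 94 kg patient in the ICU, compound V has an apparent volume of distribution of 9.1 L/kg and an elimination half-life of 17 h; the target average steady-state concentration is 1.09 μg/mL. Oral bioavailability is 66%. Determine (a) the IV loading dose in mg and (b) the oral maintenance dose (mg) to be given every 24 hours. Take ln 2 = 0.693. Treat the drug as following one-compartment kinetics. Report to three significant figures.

(a) 932 mg; (b) 1380 mg

Total Vd = 9.1 × 94 = 855.4 L
LD = Vd × C = 855.4 × 1.09 = 932.4 mg
CL = 0.693 × Vd / t½ = 0.693 × 855.4 / 17 = 34.87 L/h
D = CL × Css × τ / F = 34.87 × 1.09 × 24 / 0.66 = 1382 mg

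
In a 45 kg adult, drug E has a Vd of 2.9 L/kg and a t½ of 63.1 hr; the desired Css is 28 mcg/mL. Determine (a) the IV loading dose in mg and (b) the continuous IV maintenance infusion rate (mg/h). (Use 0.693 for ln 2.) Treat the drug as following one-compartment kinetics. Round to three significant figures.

Vd(total) = 45 kg × 2.9 L/kg = 130.5 L
LD = Vd × C = 130.5 × 28 = 3654 mg
CL = 0.693 × Vd / t½ = 0.693 × 130.5 / 63.1 = 1.433 L/h
Infusion rate = CL × Css = 1.433 × 28 = 40.12 mg/h

(a) 3650 mg; (b) 40.1 mg/h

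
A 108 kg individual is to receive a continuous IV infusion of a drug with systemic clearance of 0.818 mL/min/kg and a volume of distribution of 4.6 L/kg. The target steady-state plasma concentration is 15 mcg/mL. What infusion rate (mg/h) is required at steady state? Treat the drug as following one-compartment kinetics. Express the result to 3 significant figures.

79.5 mg/h

CL = 0.818 mL/min/kg × 108 kg = 88.34 mL/min = 88.34 × 60/1000 = 5.300 L/h
At steady state, infusion rate equals elimination rate: rate in = CL × Css.
R₀ = 5.300 × 15 = 79.50 mg/h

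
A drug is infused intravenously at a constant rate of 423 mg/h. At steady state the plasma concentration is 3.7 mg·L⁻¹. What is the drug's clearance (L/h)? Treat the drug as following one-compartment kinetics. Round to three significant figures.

At steady state, infusion rate = CL × Css, so CL = rate / Css.
CL = 423 / 3.7 = 114.3 L/h

114 L/h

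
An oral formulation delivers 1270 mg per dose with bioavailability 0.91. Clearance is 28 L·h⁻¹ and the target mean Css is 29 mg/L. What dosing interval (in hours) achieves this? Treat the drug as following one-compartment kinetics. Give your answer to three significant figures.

F·D/τ = CL·Css → τ = F·D / (CL·Css).
τ = 0.91 × 1270 / (28 × 29) = 1.423 h

1.42 h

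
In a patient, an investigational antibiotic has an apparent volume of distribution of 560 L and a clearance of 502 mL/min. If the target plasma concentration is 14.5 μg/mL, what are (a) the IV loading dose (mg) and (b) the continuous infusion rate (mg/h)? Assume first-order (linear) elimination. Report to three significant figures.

(a) 8120 mg; (b) 437 mg/h

Loading: fill Vd to C_target → 560.0 L × 14.5 mg/L = 8120 mg
CL = 502 mL/min = 502 × 0.06 = 30.12 L/h
Maintenance: replace elimination → rate = CL × Css = 30.12 × 14.5 = 436.7 mg/h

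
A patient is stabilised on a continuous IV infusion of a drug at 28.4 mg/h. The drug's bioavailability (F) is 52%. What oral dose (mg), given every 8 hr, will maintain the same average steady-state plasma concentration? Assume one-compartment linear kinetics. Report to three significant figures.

To maintain the same Css, the systemic dosing rate must be unchanged: F·D/τ = infusion rate.
D = rate × τ / F = 28.4 × 8 / 0.52 = 436.9 mg

437 mg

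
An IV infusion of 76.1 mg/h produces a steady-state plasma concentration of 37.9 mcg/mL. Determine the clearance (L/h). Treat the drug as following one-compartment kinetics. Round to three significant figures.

At steady state, infusion rate = CL × Css, so CL = rate / Css.
CL = 76.1 / 37.9 = 2.008 L/h

2.01 L/h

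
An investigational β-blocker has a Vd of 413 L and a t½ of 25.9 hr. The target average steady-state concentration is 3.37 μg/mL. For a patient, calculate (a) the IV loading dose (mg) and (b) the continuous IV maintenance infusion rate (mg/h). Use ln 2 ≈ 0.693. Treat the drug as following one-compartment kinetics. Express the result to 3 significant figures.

LD = Vd × C = 413.0 × 3.37 = 1392 mg
CL = 0.693 × Vd / t½ = 0.693 × 413.0 / 25.9 = 11.05 L/h
Infusion rate = CL × Css = 11.05 × 3.37 = 37.24 mg/h

(a) 1390 mg; (b) 37.2 mg/h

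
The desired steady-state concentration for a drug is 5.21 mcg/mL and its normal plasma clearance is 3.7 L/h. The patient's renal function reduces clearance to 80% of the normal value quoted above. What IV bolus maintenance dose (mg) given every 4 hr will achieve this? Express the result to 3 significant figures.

Patient clearance = 0.8 × 3.700 = 2.960 L/h
D = CL × Css × τ = 2.960 × 5.21 × 4 = 61.69 mg

61.7 mg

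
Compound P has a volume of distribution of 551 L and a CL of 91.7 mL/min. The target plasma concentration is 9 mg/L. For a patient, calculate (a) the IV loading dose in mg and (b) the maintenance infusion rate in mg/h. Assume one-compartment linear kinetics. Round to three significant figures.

(a) 4960 mg; (b) 49.5 mg/h

Loading dose = Vd × C = 551.0 × 9 = 4959 mg
CL = 91.7 mL/min × 60/1000 = 5.502 L/h
Maintenance infusion rate = CL × Css = 5.502 × 9 = 49.52 mg/h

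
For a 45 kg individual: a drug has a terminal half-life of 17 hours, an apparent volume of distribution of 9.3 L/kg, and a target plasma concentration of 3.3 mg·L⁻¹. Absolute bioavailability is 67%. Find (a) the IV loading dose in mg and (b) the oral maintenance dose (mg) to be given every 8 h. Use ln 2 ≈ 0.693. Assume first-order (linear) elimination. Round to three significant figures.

(a) 1380 mg; (b) 672 mg

Vd = 9.3 L/kg × 45 kg = 418.5 L
LD = Vd × C = 418.5 × 3.3 = 1381 mg
CL = 0.693 × Vd / t½ = 0.693 × 418.5 / 17 = 17.06 L/h
D = CL × Css × τ / F = 17.06 × 3.3 × 8 / 0.67 = 672.2 mg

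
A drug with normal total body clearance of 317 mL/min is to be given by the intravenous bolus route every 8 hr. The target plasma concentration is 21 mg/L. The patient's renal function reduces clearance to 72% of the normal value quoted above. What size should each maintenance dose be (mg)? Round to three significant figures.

2300 mg

Convert clearance: 317 mL/min × 60 min/h ÷ 1000 mL/L = 19.02 L/h
Patient clearance = 0.72 × 19.02 = 13.69 L/h
D = CL × Css × τ = 13.69 × 21 × 8 = 2300 mg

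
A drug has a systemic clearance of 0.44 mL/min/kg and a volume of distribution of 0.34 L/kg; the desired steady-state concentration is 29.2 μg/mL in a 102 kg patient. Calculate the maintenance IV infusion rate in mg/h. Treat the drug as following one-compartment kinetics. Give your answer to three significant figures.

CL = 0.44 mL/min/kg × 102 kg = 44.88 mL/min = 44.88 × 60/1000 = 2.693 L/h
R₀ = 2.693 × 29.2 = 78.64 mg/h

78.6 mg/h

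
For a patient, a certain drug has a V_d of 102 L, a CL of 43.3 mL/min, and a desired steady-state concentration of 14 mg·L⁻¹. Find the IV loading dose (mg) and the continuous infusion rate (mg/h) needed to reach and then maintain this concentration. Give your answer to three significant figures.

Loading: fill Vd to C_target → 102.0 L × 14 mg/L = 1428 mg
Convert clearance: 43.3 mL/min × 60 min/h ÷ 1000 mL/L = 2.598 L/h
Infusion rate = 2.598 L/h × 14 mg/L = 36.37 mg/h

(a) 1430 mg; (b) 36.4 mg/h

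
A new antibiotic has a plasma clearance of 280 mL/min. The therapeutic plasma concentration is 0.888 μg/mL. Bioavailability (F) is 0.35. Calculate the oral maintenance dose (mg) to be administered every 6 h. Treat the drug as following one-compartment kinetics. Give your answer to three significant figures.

256 mg

CL = 280 mL/min = 280 × 0.06 = 16.80 L/h
D = CL × Css × τ / F = 16.80 × 0.888 × 6 / 0.35 = 255.7 mg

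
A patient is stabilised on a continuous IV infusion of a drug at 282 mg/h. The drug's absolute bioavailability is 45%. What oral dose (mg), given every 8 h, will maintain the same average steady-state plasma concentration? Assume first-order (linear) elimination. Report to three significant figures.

5010 mg

To maintain the same Css, the systemic dosing rate must be unchanged: F·D/τ = infusion rate.
D = rate × τ / F = 282 × 8 / 0.45 = 5013 mg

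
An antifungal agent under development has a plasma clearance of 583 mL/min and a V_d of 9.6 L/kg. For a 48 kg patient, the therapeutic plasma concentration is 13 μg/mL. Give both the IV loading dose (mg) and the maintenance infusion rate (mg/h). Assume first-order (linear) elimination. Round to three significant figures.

(a) 5990 mg; (b) 455 mg/h

Vd(total) = 48 kg × 9.6 L/kg = 460.8 L
Loading dose = Vd × C = 460.8 × 13 = 5990 mg
Convert clearance: 583 mL/min × 60 min/h ÷ 1000 mL/L = 34.98 L/h
Maintenance infusion rate = CL × Css = 34.98 × 13 = 454.7 mg/h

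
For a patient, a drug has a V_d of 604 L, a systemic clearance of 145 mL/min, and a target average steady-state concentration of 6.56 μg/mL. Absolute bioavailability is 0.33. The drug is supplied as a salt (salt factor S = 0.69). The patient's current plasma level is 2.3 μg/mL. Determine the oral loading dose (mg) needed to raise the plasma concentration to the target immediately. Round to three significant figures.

Concentration deficit ΔC = 6.56 − 2.3 = 4.260 mg/L
LD = Vd × ΔC / F / S = 604.0 × 4.260 / 0.33 / 0.69 = 11300 mg

11300 mg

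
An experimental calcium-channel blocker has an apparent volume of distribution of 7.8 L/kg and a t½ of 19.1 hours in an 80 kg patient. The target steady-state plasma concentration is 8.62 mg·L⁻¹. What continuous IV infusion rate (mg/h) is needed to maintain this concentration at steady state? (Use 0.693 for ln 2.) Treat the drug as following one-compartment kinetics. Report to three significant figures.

195 mg/h

Total Vd = 7.8 × 80 = 624.0 L
k = 0.693/19.1 = 0.03628 h⁻¹, so CL = k·Vd = 0.03628 × 624.0 = 22.64 L/h
Infusion rate = CL × Css = 22.64 × 8.62 = 195.2 mg/h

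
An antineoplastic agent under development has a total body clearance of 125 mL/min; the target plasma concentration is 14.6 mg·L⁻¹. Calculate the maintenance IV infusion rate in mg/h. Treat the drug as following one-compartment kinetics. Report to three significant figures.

CL = 125 mL/min = 125 × 0.06 = 7.500 L/h
R₀ = 7.500 × 14.6 = 109.5 mg/h

110 mg/h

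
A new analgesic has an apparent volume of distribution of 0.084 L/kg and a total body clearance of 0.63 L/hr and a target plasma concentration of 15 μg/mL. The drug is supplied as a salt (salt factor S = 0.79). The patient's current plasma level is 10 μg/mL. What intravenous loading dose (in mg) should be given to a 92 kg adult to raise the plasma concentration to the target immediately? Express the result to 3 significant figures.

Vd = 0.084 L/kg × 92 kg = 7.728 L
Concentration deficit ΔC = 15 − 10 = 5.000 mg/L
LD = Vd × ΔC / S = 7.728 × 5.000 / 0.79 = 48.91 mg

48.9 mg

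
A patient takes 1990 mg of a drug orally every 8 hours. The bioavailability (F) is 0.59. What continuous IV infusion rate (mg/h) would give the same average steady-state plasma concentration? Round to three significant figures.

147 mg/h

Equivalent systemic input: infusion rate = F·D/τ.
Rate = 0.59 × 1990 / 8 = 146.8 mg/h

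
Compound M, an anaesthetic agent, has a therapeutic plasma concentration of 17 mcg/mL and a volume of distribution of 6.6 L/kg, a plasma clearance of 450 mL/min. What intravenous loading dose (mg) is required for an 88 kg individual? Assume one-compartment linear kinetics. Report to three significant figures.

Vd = 6.6 L/kg × 88 kg = 580.8 L
LD = Vd × C = 580.8 × 17.00 = 9874 mg

9870 mg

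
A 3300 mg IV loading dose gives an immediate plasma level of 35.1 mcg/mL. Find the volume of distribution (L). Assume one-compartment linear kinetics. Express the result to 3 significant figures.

94.0 L

Immediately after an IV bolus, C₀ = Dose / Vd, so Vd = Dose / C₀.
Vd = 3300 / 35.1 = 94.02 L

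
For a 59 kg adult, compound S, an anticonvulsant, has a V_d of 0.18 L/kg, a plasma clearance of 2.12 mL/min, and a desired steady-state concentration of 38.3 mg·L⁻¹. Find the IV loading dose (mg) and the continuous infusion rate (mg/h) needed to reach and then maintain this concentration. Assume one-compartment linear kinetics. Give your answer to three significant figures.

Vd = 0.18 L/kg × 59 kg = 10.62 L
Loading dose = Vd × C = 10.62 × 38.3 = 406.7 mg
CL = 2.12 mL/min × 60/1000 = 0.1272 L/h
Maintenance infusion rate = CL × Css = 0.1272 × 38.3 = 4.872 mg/h

(a) 407 mg; (b) 4.87 mg/h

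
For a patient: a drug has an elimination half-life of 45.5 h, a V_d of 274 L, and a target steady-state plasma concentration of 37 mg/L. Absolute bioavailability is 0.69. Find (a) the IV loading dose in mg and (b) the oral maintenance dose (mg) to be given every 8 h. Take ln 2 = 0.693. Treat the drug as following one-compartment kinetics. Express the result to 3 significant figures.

LD = Vd × C = 274.0 × 37 = 10140 mg
CL = 0.693 × Vd / t½ = 0.693 × 274.0 / 45.5 = 4.173 L/h
D = CL × Css × τ / F = 4.173 × 37 × 8 / 0.69 = 1790 mg

(a) 10100 mg; (b) 1790 mg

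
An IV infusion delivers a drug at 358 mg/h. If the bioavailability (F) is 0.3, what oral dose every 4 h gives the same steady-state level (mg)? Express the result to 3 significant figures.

To maintain the same Css, the systemic dosing rate must be unchanged: F·D/τ = infusion rate.
D = rate × τ / F = 358 × 4 / 0.3 = 4773 mg

4770 mg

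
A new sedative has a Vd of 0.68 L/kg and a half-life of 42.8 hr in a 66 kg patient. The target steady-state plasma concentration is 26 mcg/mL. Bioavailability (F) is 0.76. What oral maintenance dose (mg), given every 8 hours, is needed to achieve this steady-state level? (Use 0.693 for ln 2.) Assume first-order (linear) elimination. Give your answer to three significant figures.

Vd(total) = 66 kg × 0.68 L/kg = 44.88 L
k = 0.693/42.8 = 0.01619 h⁻¹, so CL = k·Vd = 0.01619 × 44.88 = 0.7266 L/h
D = CL × Css × τ / F = 0.7266 × 26 × 8 / 0.76 = 198.9 mg

199 mg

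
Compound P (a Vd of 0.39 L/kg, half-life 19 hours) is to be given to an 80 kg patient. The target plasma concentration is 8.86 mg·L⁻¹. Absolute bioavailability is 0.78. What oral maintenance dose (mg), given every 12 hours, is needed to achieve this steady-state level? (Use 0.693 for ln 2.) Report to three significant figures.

Total Vd = 0.39 × 80 = 31.20 L
CL = 0.693 × Vd / t½ = 0.693 × 31.20 / 19 = 1.138 L/h
D = CL × Css × τ / F = 1.138 × 8.86 × 12 / 0.78 = 155.1 mg

155 mg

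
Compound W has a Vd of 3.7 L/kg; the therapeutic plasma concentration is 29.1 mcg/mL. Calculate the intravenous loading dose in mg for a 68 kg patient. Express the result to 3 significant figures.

7320 mg

Vd = 3.7 L/kg × 68 kg = 251.6 L
LD = Vd × C = 251.6 × 29.10 = 7322 mg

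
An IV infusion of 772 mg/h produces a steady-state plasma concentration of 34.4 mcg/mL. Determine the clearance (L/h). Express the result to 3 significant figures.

At steady state, infusion rate = CL × Css, so CL = rate / Css.
CL = 772 / 34.4 = 22.44 L/h

22.4 L/h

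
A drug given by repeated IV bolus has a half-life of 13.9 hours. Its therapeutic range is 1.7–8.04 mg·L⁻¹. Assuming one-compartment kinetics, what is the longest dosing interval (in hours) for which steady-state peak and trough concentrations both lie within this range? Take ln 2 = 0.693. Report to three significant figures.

31.2 h

k = 0.693 / t½ = 0.693 / 13.9 = 0.04986 h⁻¹
Between IV bolus doses, concentration decays as C = C₀·e^(−kτ), so C_peak/C_trough = e^(kτ).
τ_max = ln(C_peak/C_trough) / k = ln(8.04/1.7) / 0.04986 = 1.554 / 0.04986 = 31.17 h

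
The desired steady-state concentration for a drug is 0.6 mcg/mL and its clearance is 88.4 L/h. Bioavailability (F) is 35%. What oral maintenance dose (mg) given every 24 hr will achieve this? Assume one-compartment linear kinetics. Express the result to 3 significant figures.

D = CL × Css × τ / F = 88.40 × 0.6 × 24 / 0.35 = 3637 mg

3640 mg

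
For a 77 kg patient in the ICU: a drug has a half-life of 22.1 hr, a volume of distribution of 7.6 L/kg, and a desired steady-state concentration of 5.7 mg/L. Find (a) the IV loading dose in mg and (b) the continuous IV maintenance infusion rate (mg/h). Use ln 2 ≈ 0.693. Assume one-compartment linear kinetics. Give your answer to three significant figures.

Vd = 7.6 L/kg × 77 kg = 585.2 L
LD = Vd × C = 585.2 × 5.7 = 3336 mg
CL = 0.693 × Vd / t½ = 0.693 × 585.2 / 22.1 = 18.35 L/h
Infusion rate = CL × Css = 18.35 × 5.7 = 104.6 mg/h

(a) 3340 mg; (b) 105 mg/h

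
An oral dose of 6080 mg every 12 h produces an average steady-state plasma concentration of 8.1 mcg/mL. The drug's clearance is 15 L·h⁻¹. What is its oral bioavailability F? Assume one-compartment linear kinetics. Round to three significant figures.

0.240

F·D/τ = CL·Css at steady state → F = CL·Css·τ / D.
F = 15 × 8.1 × 12 / 6080 = 0.240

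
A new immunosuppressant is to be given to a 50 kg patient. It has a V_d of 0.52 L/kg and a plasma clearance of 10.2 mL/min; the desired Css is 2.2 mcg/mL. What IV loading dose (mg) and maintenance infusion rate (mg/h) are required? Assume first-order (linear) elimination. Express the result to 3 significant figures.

Total Vd = 0.52 × 50 = 26.00 L
Loading dose = Vd × C = 26.00 × 2.2 = 57.20 mg
CL = 10.2 mL/min = 10.2 × 0.06 = 0.6120 L/h
Maintenance infusion rate = CL × Css = 0.6120 × 2.2 = 1.346 mg/h

(a) 57.2 mg; (b) 1.35 mg/h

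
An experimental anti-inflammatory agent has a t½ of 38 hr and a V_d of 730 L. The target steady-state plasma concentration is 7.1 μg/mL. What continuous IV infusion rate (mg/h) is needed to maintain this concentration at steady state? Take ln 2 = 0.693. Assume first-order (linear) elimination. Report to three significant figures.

94.5 mg/h

CL = 0.693 × Vd / t½ = 0.693 × 730.0 / 38 = 13.31 L/h
Infusion rate = CL × Css = 13.31 × 7.1 = 94.50 mg/h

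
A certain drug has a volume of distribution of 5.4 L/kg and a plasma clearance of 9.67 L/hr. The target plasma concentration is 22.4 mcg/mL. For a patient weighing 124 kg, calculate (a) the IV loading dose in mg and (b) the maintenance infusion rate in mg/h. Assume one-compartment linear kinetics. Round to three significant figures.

(a) 15000 mg; (b) 217 mg/h

Total Vd = 5.4 × 124 = 669.6 L
Loading: fill Vd to C_target → 669.6 L × 22.4 mg/L = 15000 mg
Infusion rate = 9.670 L/h × 22.4 mg/L = 216.6 mg/h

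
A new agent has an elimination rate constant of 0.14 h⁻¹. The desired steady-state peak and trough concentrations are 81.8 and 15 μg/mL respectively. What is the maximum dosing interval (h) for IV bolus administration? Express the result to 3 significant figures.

Between IV bolus doses, concentration decays as C = C₀·e^(−kτ), so C_peak/C_trough = e^(kτ).
τ_max = ln(C_peak/C_trough) / k = ln(81.8/15) / 0.1400 = 1.696 / 0.1400 = 12.11 h

12.1 h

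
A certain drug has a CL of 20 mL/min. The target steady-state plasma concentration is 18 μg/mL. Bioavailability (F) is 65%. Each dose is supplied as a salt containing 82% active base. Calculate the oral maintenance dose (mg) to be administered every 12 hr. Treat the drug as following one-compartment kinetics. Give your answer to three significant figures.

Convert clearance: 20 mL/min × 60 min/h ÷ 1000 mL/L = 1.200 L/h
D = CL × Css × τ / F / S = 1.200 × 18 × 12 / 0.65 / 0.82 = 486.3 mg

486 mg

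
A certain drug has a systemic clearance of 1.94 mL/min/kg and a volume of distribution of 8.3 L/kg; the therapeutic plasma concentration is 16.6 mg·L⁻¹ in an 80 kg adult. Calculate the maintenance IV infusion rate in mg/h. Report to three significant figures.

155 mg/h

CL = 1.94 mL/min/kg × 80 kg = 155.2 mL/min = 155.2 × 60/1000 = 9.312 L/h
Infusion rate = CL · Css = 9.312 L/h × 16.6 mg/L = 154.6 mg/h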